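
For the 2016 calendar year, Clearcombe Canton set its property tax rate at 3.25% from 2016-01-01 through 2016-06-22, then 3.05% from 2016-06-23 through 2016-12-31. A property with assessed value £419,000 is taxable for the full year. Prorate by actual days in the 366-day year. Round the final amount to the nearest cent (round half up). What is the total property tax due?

2016-01-01 to 2016-06-22: 174 days at 3.25% → £419,000 × 3.25% × 174/366 = £6,473.8934
2016-06-23 to 2016-12-31: 192 days at 3.05% → £419,000 × 3.05% × 192/366 = £6,704.0000
Total = £13,177.8934

£13,177.89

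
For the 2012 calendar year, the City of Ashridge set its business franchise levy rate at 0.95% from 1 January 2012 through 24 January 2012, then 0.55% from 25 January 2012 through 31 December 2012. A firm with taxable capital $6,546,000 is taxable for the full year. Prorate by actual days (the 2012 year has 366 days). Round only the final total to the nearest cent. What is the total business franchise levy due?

$37,719.98

1 January – 24 January 2012: 24 days at 0.95% → $6,546,000 × 0.95% × 24/366 = $4,077.8361
25 January – 31 December 2012: 342 days at 0.55% → $6,546,000 × 0.55% × 342/366 = $33,642.1475
Total = $37,719.9836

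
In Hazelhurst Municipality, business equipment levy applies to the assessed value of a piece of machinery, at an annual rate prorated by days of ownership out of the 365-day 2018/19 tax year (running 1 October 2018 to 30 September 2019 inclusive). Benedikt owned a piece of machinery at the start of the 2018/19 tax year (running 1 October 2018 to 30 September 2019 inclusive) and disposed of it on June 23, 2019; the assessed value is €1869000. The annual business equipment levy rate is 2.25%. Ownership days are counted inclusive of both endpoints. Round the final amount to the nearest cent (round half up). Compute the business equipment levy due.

€30646.48

Days held (October 1, 2018 – June 23, 2019): 266 out of 365
Tax = €1869000 × 2.25% × 266/365 = €30646.4795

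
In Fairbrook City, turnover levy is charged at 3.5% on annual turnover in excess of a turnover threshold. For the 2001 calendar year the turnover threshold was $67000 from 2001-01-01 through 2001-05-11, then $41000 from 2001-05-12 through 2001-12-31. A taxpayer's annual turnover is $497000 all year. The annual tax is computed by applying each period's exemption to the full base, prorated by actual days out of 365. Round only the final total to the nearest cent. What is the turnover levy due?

$15633.40

2001-01-01 to 2001-05-11: 131 days, exemption $67000 → ($497000 − $67000) × 3.5% × 131/365 = $5401.5068
2001-05-12 to 2001-12-31: 234 days, exemption $41000 → ($497000 − $41000) × 3.5% × 234/365 = $10231.8904
Total = $15633.3973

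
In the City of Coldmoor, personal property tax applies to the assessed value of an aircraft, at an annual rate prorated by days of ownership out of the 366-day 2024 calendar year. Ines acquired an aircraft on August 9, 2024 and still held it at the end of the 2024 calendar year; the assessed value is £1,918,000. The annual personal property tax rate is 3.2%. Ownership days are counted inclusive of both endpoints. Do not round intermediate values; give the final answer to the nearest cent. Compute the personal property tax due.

£24,315.63

Days held (August 9 – December 31, 2024): 145 out of 366
Tax = £1,918,000 × 3.2% × 145/366 = £24,315.6284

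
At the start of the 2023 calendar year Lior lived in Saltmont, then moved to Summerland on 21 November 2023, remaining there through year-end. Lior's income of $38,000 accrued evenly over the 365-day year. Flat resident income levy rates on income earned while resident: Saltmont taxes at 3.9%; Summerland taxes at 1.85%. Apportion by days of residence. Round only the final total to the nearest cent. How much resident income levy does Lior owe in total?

$1,394.50

Saltmont, 1 January – 20 November 2023: 324 days → $38,000 × 3.9% × 324/365 = $1,315.5288
Summerland, 21 November – 31 December 2023: 41 days → $38,000 × 1.85% × 41/365 = $78.9671
Total = $1,394.4959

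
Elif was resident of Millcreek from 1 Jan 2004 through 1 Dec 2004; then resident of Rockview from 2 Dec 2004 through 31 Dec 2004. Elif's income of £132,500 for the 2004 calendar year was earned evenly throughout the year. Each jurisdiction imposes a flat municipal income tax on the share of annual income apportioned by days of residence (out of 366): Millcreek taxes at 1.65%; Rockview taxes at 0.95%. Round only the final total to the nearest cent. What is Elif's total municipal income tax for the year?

Millcreek, 1 Jan – 1 Dec 2004: 336 days → £132,500 × 1.65% × 336/366 = £2,007.0492
Rockview, 2 Dec – 31 Dec 2004: 30 days → £132,500 × 0.95% × 30/366 = £103.1762
Total = £2,110.2254

£2,110.23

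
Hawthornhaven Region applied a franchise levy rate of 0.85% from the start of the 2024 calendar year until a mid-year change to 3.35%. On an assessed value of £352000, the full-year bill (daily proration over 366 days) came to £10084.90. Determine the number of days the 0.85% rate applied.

71 days

Let d = days at the first rate; then 366 − d days at the second rate.
£352000 × [0.85%·d + 3.35%·(366−d)] / 366 = £10084.90
Solving gives d = 71, so the new rate took effect on 12 March 2024.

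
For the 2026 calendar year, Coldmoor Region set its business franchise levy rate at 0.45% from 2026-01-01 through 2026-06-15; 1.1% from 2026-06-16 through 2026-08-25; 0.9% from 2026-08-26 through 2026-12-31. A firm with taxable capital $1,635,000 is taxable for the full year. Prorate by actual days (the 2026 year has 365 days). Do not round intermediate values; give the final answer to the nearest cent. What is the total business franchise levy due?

$12,004.93

2026-01-01 to 2026-06-15: 166 days at 0.45% → $1,635,000 × 0.45% × 166/365 = $3,346.1507
2026-06-16 to 2026-08-25: 71 days at 1.1% → $1,635,000 × 1.1% × 71/365 = $3,498.4521
2026-08-26 to 2026-12-31: 128 days at 0.9% → $1,635,000 × 0.9% × 128/365 = $5,160.3288
Total = $12,004.9315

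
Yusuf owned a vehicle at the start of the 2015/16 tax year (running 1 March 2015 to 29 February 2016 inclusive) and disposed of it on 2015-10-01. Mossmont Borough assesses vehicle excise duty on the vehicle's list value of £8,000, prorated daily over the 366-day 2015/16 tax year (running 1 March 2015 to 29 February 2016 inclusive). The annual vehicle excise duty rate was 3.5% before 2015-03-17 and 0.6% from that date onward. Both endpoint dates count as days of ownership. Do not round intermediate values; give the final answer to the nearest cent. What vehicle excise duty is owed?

2015-03-01 to 2015-03-16: 16 days at 3.5% → £8,000 × 3.5% × 16/366 = £12.2404
2015-03-17 to 2015-10-01: 199 days at 0.6% → £8,000 × 0.6% × 199/366 = £26.0984
Total = £38.3388

£38.34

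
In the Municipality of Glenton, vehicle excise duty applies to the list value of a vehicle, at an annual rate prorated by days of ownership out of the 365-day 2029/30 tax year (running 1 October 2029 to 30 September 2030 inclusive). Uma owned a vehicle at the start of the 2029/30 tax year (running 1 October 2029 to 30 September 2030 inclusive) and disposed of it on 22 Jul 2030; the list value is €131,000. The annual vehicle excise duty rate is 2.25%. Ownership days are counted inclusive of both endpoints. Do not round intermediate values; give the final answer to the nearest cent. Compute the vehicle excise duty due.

Days held (1 Oct 2029 – 22 Jul 2030): 295 out of 365
Tax = €131,000 × 2.25% × 295/365 = €2,382.2260

€2,382.23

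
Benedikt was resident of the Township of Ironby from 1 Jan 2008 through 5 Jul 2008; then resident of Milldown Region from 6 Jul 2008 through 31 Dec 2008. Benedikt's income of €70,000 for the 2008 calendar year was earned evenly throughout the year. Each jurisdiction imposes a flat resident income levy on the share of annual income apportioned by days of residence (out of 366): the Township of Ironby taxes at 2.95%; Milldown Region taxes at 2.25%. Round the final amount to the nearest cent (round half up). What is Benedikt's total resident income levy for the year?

The Township of Ironby, 1 Jan – 5 Jul 2008: 187 days → €70,000 × 2.95% × 187/366 = €1,055.0683
Milldown Region, 6 Jul – 31 Dec 2008: 179 days → €70,000 × 2.25% × 179/366 = €770.2869
Total = €1,825.3552

€1,825.36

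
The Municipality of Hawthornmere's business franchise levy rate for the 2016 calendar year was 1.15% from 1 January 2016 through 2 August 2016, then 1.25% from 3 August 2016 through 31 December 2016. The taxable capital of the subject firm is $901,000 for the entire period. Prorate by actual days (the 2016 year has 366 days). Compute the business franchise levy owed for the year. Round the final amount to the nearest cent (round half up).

1 January – 2 August 2016: 215 days at 1.15% → $901,000 × 1.15% × 215/366 = $6,086.6735
3 August – 31 December 2016: 151 days at 1.25% → $901,000 × 1.25% × 151/366 = $4,646.5505
Total = $10,733.2240

$10,733.22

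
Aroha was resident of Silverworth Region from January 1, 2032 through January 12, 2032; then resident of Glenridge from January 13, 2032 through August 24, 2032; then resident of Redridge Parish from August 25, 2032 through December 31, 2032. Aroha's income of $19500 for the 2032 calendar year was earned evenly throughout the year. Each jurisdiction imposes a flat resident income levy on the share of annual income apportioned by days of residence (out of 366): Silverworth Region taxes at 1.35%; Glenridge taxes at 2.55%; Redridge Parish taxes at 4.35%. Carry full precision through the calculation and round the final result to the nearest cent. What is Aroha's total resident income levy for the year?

Silverworth Region, January 1 – January 12, 2032: 12 days → $19500 × 1.35% × 12/366 = $8.6311
Glenridge, January 13 – August 24, 2032: 225 days → $19500 × 2.55% × 225/366 = $305.6865
Redridge Parish, August 25 – December 31, 2032: 129 days → $19500 × 4.35% × 129/366 = $298.9734
Total = $613.2910

$613.29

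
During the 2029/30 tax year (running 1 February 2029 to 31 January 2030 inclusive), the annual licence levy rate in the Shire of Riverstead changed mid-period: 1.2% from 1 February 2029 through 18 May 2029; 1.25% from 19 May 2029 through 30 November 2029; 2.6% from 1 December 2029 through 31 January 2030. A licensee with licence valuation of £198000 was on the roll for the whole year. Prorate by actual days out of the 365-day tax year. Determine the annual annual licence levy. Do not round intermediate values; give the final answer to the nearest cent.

£2900.02

1 February – 18 May 2029: 107 days at 1.2% → £198000 × 1.2% × 107/365 = £696.5260
19 May – 30 November 2029: 196 days at 1.25% → £198000 × 1.25% × 196/365 = £1329.0411
1 December 2029 – 31 January 2030: 62 days at 2.6% → £198000 × 2.6% × 62/365 = £874.4548
Total = £2900.0219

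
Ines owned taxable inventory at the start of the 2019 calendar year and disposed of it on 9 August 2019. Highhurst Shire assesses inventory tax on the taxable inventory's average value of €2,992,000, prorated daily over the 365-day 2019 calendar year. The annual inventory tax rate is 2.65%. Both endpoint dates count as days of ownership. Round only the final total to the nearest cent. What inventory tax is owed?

Days held (1 January – 9 August 2019): 221 out of 365
Tax = €2,992,000 × 2.65% × 221/365 = €48,007.2548

€48,007.25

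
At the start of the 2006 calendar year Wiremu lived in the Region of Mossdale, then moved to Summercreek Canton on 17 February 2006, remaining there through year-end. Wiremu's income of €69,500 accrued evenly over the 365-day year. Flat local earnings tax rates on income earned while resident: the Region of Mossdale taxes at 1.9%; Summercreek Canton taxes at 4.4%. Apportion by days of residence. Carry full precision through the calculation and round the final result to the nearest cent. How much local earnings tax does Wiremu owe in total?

€2,834.27

The Region of Mossdale, 1 January – 16 February 2006: 47 days → €69,500 × 1.9% × 47/365 = €170.0370
Summercreek Canton, 17 February – 31 December 2006: 318 days → €69,500 × 4.4% × 318/365 = €2,664.2301
Total = €2,834.2671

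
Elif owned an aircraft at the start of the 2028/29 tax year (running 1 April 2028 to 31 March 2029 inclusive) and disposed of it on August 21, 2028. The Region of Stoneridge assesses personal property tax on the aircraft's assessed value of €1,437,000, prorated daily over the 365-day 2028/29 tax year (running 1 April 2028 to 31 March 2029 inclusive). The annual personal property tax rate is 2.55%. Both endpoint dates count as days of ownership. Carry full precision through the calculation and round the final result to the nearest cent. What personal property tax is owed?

€14,356.22

Days held (April 1 – August 21, 2028): 143 out of 365
Tax = €1,437,000 × 2.55% × 143/365 = €14,356.2205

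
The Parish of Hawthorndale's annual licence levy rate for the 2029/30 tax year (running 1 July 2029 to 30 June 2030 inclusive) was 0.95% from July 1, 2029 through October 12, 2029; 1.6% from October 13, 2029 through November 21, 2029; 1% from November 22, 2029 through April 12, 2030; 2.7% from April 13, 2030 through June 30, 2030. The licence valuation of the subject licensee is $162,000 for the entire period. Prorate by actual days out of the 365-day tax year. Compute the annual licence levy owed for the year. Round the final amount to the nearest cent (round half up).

$2,299.51

July 1 – October 12, 2029: 104 days at 0.95% → $162,000 × 0.95% × 104/365 = $438.5096
October 13 – November 21, 2029: 40 days at 1.6% → $162,000 × 1.6% × 40/365 = $284.0548
November 22, 2029 – April 12, 2030: 142 days at 1% → $162,000 × 1% × 142/365 = $630.2466
April 13 – June 30, 2030: 79 days at 2.7% → $162,000 × 2.7% × 79/365 = $946.7014
Total = $2,299.5123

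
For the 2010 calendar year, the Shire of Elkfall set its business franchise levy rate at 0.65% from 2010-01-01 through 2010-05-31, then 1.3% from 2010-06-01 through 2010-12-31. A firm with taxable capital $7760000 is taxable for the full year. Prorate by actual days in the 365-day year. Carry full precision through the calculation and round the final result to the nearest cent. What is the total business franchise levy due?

2010-01-01 to 2010-05-31: 151 days at 0.65% → $7760000 × 0.65% × 151/365 = $20866.9589
2010-06-01 to 2010-12-31: 214 days at 1.3% → $7760000 × 1.3% × 214/365 = $59146.0822
Total = $80013.0411

$80013.04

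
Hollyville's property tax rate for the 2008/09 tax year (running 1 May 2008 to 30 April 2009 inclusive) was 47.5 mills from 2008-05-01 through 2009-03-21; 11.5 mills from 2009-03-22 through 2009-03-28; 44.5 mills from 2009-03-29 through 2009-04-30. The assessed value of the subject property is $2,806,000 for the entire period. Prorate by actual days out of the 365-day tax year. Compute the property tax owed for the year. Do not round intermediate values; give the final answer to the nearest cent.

$130,586.63

2008-05-01 to 2009-03-21: 325 days at 47.5 mills → $2,806,000 × 4.75% × 325/365 = $118,678.4247
2009-03-22 to 2009-03-28: 7 days at 11.5 mills → $2,806,000 × 1.15% × 7/365 = $618.8575
2009-03-29 to 2009-04-30: 33 days at 44.5 mills → $2,806,000 × 4.45% × 33/365 = $11,289.3452
Total = $130,586.6274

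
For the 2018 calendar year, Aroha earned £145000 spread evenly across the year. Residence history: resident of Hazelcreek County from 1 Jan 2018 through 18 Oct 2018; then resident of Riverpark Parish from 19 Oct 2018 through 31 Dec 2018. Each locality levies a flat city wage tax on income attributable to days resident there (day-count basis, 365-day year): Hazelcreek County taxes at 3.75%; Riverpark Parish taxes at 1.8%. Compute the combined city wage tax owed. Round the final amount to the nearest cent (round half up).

Hazelcreek County, 1 Jan – 18 Oct 2018: 291 days → £145000 × 3.75% × 291/365 = £4335.1027
Riverpark Parish, 19 Oct – 31 Dec 2018: 74 days → £145000 × 1.8% × 74/365 = £529.1507
Total = £4864.2534

£4864.25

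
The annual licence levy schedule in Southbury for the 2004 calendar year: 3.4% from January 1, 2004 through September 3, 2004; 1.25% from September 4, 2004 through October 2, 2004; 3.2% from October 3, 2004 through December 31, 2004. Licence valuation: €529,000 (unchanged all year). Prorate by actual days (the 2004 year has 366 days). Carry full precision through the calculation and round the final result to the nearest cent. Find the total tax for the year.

€16,824.66

January 1 – September 3, 2004: 247 days at 3.4% → €529,000 × 3.4% × 247/366 = €12,138.0929
September 4 – October 2, 2004: 29 days at 1.25% → €529,000 × 1.25% × 29/366 = €523.9413
October 3 – December 31, 2004: 90 days at 3.2% → €529,000 × 3.2% × 90/366 = €4,162.6230
Total = €16,824.6571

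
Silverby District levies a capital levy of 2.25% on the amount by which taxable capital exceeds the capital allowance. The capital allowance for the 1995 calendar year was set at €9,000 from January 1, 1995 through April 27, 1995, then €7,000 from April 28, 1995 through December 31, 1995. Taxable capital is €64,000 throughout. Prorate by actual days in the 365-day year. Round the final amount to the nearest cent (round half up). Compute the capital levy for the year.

January 1 – April 27, 1995: 117 days, exemption €9,000 → (€64,000 − €9,000) × 2.25% × 117/365 = €396.6781
April 28 – December 31, 1995: 248 days, exemption €7,000 → (€64,000 − €7,000) × 2.25% × 248/365 = €871.3973
Total = €1,268.0753

€1,268.08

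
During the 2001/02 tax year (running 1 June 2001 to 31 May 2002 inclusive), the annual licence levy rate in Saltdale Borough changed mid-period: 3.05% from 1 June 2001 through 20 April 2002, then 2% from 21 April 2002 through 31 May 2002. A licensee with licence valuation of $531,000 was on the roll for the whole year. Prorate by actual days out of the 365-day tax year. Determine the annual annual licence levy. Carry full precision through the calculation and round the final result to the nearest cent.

$15,569.21

1 June 2001 – 20 April 2002: 324 days at 3.05% → $531,000 × 3.05% × 324/365 = $14,376.2795
21 April – 31 May 2002: 41 days at 2% → $531,000 × 2% × 41/365 = $1,192.9315
Total = $15,569.2110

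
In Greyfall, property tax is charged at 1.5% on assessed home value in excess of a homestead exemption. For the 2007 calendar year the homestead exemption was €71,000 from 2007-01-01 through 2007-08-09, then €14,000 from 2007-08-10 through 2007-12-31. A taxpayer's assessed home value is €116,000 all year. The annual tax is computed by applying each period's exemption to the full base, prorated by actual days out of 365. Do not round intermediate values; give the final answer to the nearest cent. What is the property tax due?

€1,012.32

2007-01-01 to 2007-08-09: 221 days, exemption €71,000 → (€116,000 − €71,000) × 1.5% × 221/365 = €408.6986
2007-08-10 to 2007-12-31: 144 days, exemption €14,000 → (€116,000 − €14,000) × 1.5% × 144/365 = €603.6164
Total = €1,012.3151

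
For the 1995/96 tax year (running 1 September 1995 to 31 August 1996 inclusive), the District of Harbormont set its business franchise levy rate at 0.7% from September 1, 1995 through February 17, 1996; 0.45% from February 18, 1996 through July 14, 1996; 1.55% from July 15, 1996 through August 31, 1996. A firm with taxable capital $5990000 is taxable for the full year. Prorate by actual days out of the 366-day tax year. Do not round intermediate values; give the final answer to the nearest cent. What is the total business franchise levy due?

September 1, 1995 – February 17, 1996: 170 days at 0.7% → $5990000 × 0.7% × 170/366 = $19475.6831
February 18 – July 14, 1996: 148 days at 0.45% → $5990000 × 0.45% × 148/366 = $10899.8361
July 15 – August 31, 1996: 48 days at 1.55% → $5990000 × 1.55% × 48/366 = $12176.3934
Total = $42551.9126

$42551.91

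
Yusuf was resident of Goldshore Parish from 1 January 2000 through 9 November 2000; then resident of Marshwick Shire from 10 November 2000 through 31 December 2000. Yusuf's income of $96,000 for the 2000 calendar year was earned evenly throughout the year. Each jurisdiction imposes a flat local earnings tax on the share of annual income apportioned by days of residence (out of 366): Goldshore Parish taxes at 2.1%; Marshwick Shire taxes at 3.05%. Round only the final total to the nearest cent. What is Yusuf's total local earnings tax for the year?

$2,145.57

Goldshore Parish, 1 January – 9 November 2000: 314 days → $96,000 × 2.1% × 314/366 = $1,729.5738
Marshwick Shire, 10 November – 31 December 2000: 52 days → $96,000 × 3.05% × 52/366 = $416.0000
Total = $2,145.5738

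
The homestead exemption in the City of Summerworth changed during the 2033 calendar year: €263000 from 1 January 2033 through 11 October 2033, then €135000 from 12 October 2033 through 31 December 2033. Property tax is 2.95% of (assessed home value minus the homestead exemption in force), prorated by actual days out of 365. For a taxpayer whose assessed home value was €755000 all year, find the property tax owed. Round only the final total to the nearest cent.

1 January – 11 October 2033: 284 days, exemption €263000 → (€755000 − €263000) × 2.95% × 284/365 = €11293.0849
12 October – 31 December 2033: 81 days, exemption €135000 → (€755000 − €135000) × 2.95% × 81/365 = €4058.8767
Total = €15351.9616

€15351.96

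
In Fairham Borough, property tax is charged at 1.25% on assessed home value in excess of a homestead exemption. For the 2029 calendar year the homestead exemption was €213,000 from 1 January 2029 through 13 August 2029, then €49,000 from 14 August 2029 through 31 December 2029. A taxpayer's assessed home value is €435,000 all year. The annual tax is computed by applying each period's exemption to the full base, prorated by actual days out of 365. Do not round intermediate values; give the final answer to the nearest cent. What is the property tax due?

€3,561.30

1 January – 13 August 2029: 225 days, exemption €213,000 → (€435,000 − €213,000) × 1.25% × 225/365 = €1,710.6164
14 August – 31 December 2029: 140 days, exemption €49,000 → (€435,000 − €49,000) × 1.25% × 140/365 = €1,850.6849
Total = €3,561.3014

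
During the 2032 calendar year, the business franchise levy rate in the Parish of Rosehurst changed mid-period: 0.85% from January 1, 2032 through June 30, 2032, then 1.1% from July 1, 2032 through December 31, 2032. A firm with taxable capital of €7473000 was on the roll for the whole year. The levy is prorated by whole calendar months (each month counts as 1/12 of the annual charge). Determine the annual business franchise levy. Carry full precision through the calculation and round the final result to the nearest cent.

January 1 – June 30, 2032: 6 months at 0.85% → €7473000 × 0.85% × 6/12 = €31760.2500
July 1 – December 31, 2032: 6 months at 1.1% → €7473000 × 1.1% × 6/12 = €41101.5000
Total = €72861.7500

€72861.75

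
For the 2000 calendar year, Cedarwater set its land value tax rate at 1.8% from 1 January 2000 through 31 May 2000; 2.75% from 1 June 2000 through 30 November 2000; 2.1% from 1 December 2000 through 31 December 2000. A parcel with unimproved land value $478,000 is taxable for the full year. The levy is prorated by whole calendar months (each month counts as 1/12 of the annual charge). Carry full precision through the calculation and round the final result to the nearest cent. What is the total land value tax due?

1 January – 31 May 2000: 5 months at 1.8% → $478,000 × 1.8% × 5/12 = $3,585.0000
1 June – 30 November 2000: 6 months at 2.75% → $478,000 × 2.75% × 6/12 = $6,572.5000
1 December – 31 December 2000: 1 month at 2.1% → $478,000 × 2.1% × 1/12 = $836.5000
Total = $10,994.0000

$10,994.00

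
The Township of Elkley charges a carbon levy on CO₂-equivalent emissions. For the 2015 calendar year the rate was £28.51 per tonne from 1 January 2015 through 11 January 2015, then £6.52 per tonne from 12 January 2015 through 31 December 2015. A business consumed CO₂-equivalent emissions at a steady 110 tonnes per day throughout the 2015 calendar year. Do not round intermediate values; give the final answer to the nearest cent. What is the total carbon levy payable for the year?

£288385.90

1 January – 11 January 2015: 11 days × 110 tonnes/day = 1,210 tonnes at £28.51/tonne → £34497.10
12 January – 31 December 2015: 354 days × 110 tonnes/day = 38,940 tonnes at £6.52/tonne → £253888.80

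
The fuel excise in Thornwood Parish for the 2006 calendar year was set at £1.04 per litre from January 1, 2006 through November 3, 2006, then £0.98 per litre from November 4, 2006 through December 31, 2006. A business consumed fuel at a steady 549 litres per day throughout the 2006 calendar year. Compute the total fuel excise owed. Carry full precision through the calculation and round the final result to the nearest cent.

£206,489.88

January 1 – November 3, 2006: 307 days × 549 litres/day = 168,543 litres at £1.04/litre → £175,284.72
November 4 – December 31, 2006: 58 days × 549 litres/day = 31,842 litres at £0.98/litre → £31,205.16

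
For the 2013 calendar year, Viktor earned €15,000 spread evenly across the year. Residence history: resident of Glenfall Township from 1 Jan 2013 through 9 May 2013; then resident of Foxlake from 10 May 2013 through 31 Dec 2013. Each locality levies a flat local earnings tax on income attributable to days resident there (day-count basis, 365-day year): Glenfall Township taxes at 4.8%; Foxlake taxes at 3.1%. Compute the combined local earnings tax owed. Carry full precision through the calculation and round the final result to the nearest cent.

€555.12

Glenfall Township, 1 Jan – 9 May 2013: 129 days → €15,000 × 4.8% × 129/365 = €254.4658
Foxlake, 10 May – 31 Dec 2013: 236 days → €15,000 × 3.1% × 236/365 = €300.6575
Total = €555.1233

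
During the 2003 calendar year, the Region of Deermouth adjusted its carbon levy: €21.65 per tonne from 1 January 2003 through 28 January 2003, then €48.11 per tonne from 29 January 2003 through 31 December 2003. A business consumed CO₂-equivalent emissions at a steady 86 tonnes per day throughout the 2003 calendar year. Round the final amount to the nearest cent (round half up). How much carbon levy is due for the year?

1 January – 28 January 2003: 28 days × 86 tonnes/day = 2,408 tonnes at €21.65/tonne → €52,133.20
29 January – 31 December 2003: 337 days × 86 tonnes/day = 28,982 tonnes at €48.11/tonne → €1,394,324.02

€1,446,457.22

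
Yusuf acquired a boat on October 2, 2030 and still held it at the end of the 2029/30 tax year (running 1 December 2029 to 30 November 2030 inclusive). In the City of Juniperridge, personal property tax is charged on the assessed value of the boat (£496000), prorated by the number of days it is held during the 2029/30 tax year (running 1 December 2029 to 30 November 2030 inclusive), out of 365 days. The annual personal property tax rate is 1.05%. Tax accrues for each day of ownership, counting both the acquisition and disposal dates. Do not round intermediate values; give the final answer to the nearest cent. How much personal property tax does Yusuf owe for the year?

Days held (October 2 – November 30, 2030): 60 out of 365
Tax = £496000 × 1.05% × 60/365 = £856.1096

£856.11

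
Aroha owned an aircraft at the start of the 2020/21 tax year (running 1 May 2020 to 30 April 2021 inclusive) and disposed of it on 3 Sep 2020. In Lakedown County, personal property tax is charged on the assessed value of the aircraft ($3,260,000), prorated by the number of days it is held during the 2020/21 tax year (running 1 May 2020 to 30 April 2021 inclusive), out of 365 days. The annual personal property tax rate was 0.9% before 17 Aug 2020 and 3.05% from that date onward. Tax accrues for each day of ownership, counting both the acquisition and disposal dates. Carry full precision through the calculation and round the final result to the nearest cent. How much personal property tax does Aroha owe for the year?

$13,584.82

1 May – 16 Aug 2020: 108 days at 0.9% → $3,260,000 × 0.9% × 108/365 = $8,681.4247
17 Aug – 3 Sep 2020: 18 days at 3.05% → $3,260,000 × 3.05% × 18/365 = $4,903.3973
Total = $13,584.8219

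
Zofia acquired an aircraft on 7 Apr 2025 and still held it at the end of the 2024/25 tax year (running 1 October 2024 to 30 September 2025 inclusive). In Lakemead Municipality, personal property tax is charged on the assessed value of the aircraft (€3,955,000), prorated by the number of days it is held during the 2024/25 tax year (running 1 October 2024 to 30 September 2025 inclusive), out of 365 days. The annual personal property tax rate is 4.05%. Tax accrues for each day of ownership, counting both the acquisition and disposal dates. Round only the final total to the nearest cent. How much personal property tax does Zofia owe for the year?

€77,675.12

Days held (7 Apr – 30 Sep 2025): 177 out of 365
Tax = €3,955,000 × 4.05% × 177/365 = €77,675.1164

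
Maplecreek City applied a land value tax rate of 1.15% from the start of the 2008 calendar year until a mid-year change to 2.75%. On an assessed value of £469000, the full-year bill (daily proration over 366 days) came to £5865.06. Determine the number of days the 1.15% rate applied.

Let d = days at the first rate; then 366 − d days at the second rate.
£469000 × [1.15%·d + 2.75%·(366−d)] / 366 = £5865.06
Solving gives d = 343, so the new rate took effect on 9 Dec 2008.

343 days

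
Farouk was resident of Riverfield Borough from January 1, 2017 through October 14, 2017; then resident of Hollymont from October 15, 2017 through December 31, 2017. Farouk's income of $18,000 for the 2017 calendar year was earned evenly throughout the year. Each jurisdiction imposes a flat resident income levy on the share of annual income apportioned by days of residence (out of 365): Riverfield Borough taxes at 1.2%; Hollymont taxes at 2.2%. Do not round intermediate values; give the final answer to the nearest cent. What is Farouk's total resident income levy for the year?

$254.47

Riverfield Borough, January 1 – October 14, 2017: 287 days → $18,000 × 1.2% × 287/365 = $169.8411
Hollymont, October 15 – December 31, 2017: 78 days → $18,000 × 2.2% × 78/365 = $84.6247
Total = $254.4658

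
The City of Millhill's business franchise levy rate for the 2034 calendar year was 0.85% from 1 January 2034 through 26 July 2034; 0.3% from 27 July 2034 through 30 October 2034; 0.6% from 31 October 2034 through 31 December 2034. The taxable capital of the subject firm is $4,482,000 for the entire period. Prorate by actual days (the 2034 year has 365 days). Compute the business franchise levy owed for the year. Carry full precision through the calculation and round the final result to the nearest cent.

$29,710.13

1 January – 26 July 2034: 207 days at 0.85% → $4,482,000 × 0.85% × 207/365 = $21,605.6959
27 July – 30 October 2034: 96 days at 0.3% → $4,482,000 × 0.3% × 96/365 = $3,536.4822
31 October – 31 December 2034: 62 days at 0.6% → $4,482,000 × 0.6% × 62/365 = $4,567.9562
Total = $29,710.1342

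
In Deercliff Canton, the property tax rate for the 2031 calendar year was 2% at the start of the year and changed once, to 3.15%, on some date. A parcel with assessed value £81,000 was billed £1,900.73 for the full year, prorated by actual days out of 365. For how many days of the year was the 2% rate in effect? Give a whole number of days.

Let d = days at the first rate; then 365 − d days at the second rate.
£81,000 × [2%·d + 3.15%·(365−d)] / 365 = £1,900.73
Solving gives d = 255, so the new rate took effect on 13 Sep 2031.

255 days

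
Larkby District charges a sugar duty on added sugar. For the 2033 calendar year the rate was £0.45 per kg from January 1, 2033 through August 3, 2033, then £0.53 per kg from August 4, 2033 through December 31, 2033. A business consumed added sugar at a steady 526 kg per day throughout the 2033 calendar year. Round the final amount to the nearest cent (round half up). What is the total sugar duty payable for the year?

January 1 – August 3, 2033: 215 days × 526 kg/day = 113,090 kg at £0.45/kg → £50890.50
August 4 – December 31, 2033: 150 days × 526 kg/day = 78,900 kg at £0.53/kg → £41817.00

£92707.50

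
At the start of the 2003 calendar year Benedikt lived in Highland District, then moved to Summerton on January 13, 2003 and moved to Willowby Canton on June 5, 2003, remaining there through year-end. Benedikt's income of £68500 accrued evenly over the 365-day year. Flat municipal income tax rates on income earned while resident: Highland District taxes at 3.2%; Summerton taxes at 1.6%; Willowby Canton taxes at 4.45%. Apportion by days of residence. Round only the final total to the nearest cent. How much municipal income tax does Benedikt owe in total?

£2255.25

Highland District, January 1 – January 12, 2003: 12 days → £68500 × 3.2% × 12/365 = £72.0658
Summerton, January 13 – June 4, 2003: 143 days → £68500 × 1.6% × 143/365 = £429.3918
Willowby Canton, June 5 – December 31, 2003: 210 days → £68500 × 4.45% × 210/365 = £1753.7877
Total = £2255.2452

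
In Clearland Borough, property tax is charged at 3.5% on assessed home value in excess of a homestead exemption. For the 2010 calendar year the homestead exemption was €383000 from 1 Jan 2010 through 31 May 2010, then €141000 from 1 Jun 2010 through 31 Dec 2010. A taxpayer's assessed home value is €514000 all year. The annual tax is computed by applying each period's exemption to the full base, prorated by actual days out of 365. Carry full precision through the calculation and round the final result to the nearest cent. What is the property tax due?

1 Jan – 31 May 2010: 151 days, exemption €383000 → (€514000 − €383000) × 3.5% × 151/365 = €1896.8082
1 Jun – 31 Dec 2010: 214 days, exemption €141000 → (€514000 − €141000) × 3.5% × 214/365 = €7654.1644
Total = €9550.9726

€9550.97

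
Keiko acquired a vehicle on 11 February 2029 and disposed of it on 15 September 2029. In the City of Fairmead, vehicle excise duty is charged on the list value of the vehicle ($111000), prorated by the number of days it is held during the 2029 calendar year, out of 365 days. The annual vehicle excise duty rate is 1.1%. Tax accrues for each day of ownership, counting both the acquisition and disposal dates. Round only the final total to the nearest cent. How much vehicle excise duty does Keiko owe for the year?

$725.91

Days held (11 February – 15 September 2029): 217 out of 365
Tax = $111000 × 1.1% × 217/365 = $725.9096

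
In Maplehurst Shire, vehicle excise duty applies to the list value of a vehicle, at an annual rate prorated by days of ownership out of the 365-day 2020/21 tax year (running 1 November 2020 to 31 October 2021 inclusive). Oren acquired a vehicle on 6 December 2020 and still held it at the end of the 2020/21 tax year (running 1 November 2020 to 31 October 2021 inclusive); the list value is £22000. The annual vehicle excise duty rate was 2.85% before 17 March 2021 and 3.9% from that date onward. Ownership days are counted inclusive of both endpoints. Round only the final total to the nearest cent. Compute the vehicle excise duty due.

£711.81

6 December 2020 – 16 March 2021: 101 days at 2.85% → £22000 × 2.85% × 101/365 = £173.4986
17 March – 31 October 2021: 229 days at 3.9% → £22000 × 3.9% × 229/365 = £538.3068
Total = £711.8055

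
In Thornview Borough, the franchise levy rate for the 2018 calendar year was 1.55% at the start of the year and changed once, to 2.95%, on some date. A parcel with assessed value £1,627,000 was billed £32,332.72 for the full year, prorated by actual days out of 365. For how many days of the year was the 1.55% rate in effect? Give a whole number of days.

251 days

Let d = days at the first rate; then 365 − d days at the second rate.
£1,627,000 × [1.55%·d + 2.95%·(365−d)] / 365 = £32,332.72
Solving gives d = 251, so the new rate took effect on 9 Sep 2018.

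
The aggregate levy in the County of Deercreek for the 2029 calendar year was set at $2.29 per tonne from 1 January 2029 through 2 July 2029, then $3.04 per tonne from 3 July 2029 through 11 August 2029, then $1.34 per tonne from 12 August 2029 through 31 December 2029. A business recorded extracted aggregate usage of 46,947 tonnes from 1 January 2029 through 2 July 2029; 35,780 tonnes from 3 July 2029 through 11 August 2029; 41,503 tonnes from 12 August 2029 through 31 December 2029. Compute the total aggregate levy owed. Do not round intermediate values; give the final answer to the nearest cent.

$271,893.85

1 January – 2 July 2029: 46,947 tonnes at $2.29/tonne → $107,508.63
3 July – 11 August 2029: 35,780 tonnes at $3.04/tonne → $108,771.20
12 August – 31 December 2029: 41,503 tonnes at $1.34/tonne → $55,614.02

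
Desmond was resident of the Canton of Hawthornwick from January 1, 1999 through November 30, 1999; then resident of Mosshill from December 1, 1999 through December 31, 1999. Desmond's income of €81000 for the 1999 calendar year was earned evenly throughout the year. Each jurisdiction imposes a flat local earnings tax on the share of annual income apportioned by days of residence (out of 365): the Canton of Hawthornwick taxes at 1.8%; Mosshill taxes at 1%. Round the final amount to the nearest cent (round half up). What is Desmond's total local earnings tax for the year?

The Canton of Hawthornwick, January 1 – November 30, 1999: 334 days → €81000 × 1.8% × 334/365 = €1334.1699
Mosshill, December 1 – December 31, 1999: 31 days → €81000 × 1% × 31/365 = €68.7945
Total = €1402.9644

€1402.96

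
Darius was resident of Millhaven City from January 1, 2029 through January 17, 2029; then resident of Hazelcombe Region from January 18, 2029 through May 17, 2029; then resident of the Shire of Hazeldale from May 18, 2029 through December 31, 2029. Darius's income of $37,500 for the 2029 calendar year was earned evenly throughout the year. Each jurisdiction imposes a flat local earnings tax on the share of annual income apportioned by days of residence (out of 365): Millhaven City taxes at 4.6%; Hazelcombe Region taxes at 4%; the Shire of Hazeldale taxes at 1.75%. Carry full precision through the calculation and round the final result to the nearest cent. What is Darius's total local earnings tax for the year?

Millhaven City, January 1 – January 17, 2029: 17 days → $37,500 × 4.6% × 17/365 = $80.3425
Hazelcombe Region, January 18 – May 17, 2029: 120 days → $37,500 × 4% × 120/365 = $493.1507
The Shire of Hazeldale, May 18 – December 31, 2029: 228 days → $37,500 × 1.75% × 228/365 = $409.9315
Total = $983.4247

$983.42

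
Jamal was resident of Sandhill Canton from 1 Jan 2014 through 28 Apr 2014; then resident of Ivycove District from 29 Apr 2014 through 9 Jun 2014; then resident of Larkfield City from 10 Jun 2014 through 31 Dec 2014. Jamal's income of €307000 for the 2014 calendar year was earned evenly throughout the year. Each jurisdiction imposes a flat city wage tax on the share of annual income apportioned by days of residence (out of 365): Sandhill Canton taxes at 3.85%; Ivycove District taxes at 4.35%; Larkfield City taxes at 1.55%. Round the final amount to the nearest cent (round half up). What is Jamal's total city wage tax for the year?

€8030.36

Sandhill Canton, 1 Jan – 28 Apr 2014: 118 days → €307000 × 3.85% × 118/365 = €3821.0986
Ivycove District, 29 Apr – 9 Jun 2014: 42 days → €307000 × 4.35% × 42/365 = €1536.6822
Larkfield City, 10 Jun – 31 Dec 2014: 205 days → €307000 × 1.55% × 205/365 = €2672.5822
Total = €8030.3630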